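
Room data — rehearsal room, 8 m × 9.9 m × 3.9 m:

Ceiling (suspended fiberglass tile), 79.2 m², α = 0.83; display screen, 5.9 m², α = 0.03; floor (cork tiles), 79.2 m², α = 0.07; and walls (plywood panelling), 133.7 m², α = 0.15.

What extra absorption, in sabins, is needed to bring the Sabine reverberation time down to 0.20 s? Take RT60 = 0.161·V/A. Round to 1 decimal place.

157.1 sabins

Summing Sᵢαᵢ: 65.736 + 0.177 + 5.544 + 20.055 → A₁ = 91.512 sabins.
V = 308.88 m³. Required absorption A₂ = 0.161 × 308.88 / 0.20 = 248.648 sabins.
ΔA = A₂ − A₁ = 248.648 − 91.512 = 157.1 sabins.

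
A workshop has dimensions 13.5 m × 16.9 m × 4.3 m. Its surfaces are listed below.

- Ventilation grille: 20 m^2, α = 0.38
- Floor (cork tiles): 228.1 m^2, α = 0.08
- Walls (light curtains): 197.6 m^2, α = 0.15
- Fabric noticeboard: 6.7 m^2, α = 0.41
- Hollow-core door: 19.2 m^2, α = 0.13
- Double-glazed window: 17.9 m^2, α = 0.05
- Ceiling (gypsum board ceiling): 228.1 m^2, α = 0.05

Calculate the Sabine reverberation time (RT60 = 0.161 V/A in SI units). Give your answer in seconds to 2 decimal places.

Equivalent absorption area: A = 20*0.38 + 228.1*0.08 + 197.6*0.15 + 6.7*0.41 + 19.2*0.13 + 17.9*0.05 + 228.1*0.05 = 73.031 m^2.
V = 13.5·16.9·4.3 = 981.045 m³.
RT60 = 0.161 · V / A = 0.161 × 981.045 / 73.031 = 2.16 s.

2.16 s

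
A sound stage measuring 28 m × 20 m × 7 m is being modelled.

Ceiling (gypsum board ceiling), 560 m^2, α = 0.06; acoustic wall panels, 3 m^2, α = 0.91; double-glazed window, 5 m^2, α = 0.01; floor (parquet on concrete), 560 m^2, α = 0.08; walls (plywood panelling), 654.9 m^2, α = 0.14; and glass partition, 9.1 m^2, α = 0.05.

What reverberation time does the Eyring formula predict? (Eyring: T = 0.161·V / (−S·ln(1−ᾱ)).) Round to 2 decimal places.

3.46 s

Total surface area S = 560 + 3 + 5 + 560 + 654.9 + 9.1 = 1792.0 m^2.
Absorption A = 560·0.06 + 3·0.91 + 5·0.01 + 560·0.08 + 654.9·0.14 + 9.1·0.05 = 173.321 sabins.
ᾱ = 173.321 / 1792.0 = 0.0967.
−S·ln(1−ᾱ) = −1792.0 × ln(1 − 0.0967) = 182.247.
V = 28 × 20 × 7 = 3920 m³.
RT60 = 0.161 × 3920 / 182.247 = 3.46 s.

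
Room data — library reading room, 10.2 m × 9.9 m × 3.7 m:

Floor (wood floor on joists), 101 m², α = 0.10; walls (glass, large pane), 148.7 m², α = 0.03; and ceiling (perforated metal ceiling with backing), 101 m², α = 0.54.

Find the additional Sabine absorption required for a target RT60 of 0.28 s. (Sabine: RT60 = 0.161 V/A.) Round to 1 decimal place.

Equivalent absorption area: A₁ = 101×0.10 + 148.7×0.03 + 101×0.54 = 69.101 m².
Target A₂ = 0.161·373.626/0.28 = 214.835 sabins (V = 373.626 m³).
Shortfall: 214.835 − 69.101 = 145.7 sabins.

145.7 sabins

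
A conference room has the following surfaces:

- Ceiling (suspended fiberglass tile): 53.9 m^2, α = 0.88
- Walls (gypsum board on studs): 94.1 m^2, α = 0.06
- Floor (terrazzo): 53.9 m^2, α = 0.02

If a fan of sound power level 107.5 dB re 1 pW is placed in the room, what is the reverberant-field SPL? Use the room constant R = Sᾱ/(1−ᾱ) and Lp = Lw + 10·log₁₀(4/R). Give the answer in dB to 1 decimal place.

Σ(Sᵢαᵢ) = 53.9×0.88 + 94.1×0.06 + 53.9×0.02 = 54.156; total area S = 201.9 m^2.
ᾱ = 0.2682, so room constant R = A/(1−ᾱ) = 74.004 m^2.
Lp = 107.5 + 10·log₁₀(4/74.004) = 107.5 + (-12.67) = 94.8 dB.

94.8 dB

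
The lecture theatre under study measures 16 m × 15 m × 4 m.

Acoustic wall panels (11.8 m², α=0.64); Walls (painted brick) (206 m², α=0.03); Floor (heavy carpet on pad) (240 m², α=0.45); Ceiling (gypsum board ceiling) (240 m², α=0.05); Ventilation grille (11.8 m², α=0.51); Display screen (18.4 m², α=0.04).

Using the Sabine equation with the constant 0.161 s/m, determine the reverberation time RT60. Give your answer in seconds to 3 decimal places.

1.100 s

Equivalent absorption area: A = 11.8×0.64 + 206×0.03 + 240×0.45 + 240×0.05 + 11.8×0.51 + 18.4×0.04 = 140.486 m².
Room volume: 960 m³.
Sabine: RT60 = 0.161 × 960 / 140.486 = 1.100 s.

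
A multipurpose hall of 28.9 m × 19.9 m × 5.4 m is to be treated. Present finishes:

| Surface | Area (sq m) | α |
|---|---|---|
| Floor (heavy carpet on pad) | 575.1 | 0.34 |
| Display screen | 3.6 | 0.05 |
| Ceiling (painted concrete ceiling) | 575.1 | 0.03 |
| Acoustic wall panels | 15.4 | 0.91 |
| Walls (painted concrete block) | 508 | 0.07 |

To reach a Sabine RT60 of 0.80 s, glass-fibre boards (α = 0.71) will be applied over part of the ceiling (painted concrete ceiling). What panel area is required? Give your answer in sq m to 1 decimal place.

533.0

Equivalent absorption area: A₁ = 575.1×0.34 + 3.6×0.05 + 575.1×0.03 + 15.4×0.91 + 508×0.07 = 262.541 sq m.
Required A₂ = 0.161·3105.594/0.80 = 625.001 sabins.
Absorption to add: 625.001 − 262.541 = 362.460 sabins.
Net gain per sq m: Δα = 0.71 − 0.03 = 0.68.
Area = ΔA/Δα = 362.460/0.68 = 533.0 sq m.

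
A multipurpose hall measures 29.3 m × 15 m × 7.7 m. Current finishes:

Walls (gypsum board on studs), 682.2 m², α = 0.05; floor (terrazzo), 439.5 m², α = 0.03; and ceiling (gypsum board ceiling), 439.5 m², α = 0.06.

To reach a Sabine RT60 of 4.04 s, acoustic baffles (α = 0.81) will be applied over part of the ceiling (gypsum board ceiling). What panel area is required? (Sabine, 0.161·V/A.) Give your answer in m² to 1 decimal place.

81.6

Equivalent absorption area: A₁ = 682.2×0.05 + 439.5×0.03 + 439.5×0.06 = 73.665 m².
V = 3384.15 m³. Target absorption A₂ = 0.161 × 3384.15 / 4.04 = 134.863 sabins.
Absorption to add: 134.863 − 73.665 = 61.198 sabins.
Net gain per m²: Δα = 0.81 − 0.06 = 0.75.
Panel area = 61.198 / 0.75 = 81.6 m².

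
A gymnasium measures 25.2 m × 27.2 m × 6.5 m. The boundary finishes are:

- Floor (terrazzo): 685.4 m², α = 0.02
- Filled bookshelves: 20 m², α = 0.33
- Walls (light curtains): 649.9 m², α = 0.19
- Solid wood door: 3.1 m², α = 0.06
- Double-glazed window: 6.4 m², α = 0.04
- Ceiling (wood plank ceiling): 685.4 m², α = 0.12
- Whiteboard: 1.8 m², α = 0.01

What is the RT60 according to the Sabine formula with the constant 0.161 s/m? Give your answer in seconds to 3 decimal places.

Total absorption A = 685.4·0.02 + 20·0.33 + 649.9·0.19 + 3.1·0.06 + 6.4·0.04 + 685.4·0.12 + 1.8·0.01
  = 13.708 + 6.600 + 123.481 + 0.186 + 0.256 + 82.248 + 0.018 = 226.497 m² sabins.
V = 25.2·27.2·6.5 = 4455.36 m³.
RT60 = 0.161 · V / A = 0.161 × 4455.36 / 226.497 = 3.167 s.

3.167 s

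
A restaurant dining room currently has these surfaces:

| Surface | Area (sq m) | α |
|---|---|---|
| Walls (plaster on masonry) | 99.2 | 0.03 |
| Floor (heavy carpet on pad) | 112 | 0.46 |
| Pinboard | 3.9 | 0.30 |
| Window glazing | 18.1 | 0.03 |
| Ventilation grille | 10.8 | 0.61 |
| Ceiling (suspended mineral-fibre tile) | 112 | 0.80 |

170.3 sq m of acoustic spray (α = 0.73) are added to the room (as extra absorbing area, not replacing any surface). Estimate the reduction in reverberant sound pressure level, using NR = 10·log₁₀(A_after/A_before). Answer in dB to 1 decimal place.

Total absorption A_before = 99.2*0.03 + 112*0.46 + 3.9*0.30 + 18.1*0.03 + 10.8*0.61 + 112*0.80
  = 2.976 + 51.520 + 1.170 + 0.543 + 6.588 + 89.600 = 152.397 sq m sabins.
Added absorption = 170.3 × 0.73 = 124.319 sabins.
New total A_after = 276.716 sabins.
Reduction = 10 log₁₀(A_after/A_before) = 10 log₁₀(1.8158) = 2.6 dB.

2.6 dB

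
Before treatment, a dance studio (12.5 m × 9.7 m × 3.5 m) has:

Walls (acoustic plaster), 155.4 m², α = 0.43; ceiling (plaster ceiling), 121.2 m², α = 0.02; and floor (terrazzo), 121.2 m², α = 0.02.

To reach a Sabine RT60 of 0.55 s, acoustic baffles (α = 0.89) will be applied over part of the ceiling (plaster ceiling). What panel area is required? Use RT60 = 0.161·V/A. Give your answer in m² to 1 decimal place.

A₁ = Σ Sᵢαᵢ = 155.4×0.43 + 121.2×0.02 + 121.2×0.02 = 71.670 sabins.
V = 424.375 m³. Target absorption A₂ = 0.161 × 424.375 / 0.55 = 124.226 sabins.
ΔA needed = 124.226 − 71.670 = 52.556 sabins.
Each m² of panel replacing the ceiling (plaster ceiling) adds (0.89 − 0.02) = 0.87 sabins.
Panel area = 52.556 / 0.87 = 60.4 m².

60.4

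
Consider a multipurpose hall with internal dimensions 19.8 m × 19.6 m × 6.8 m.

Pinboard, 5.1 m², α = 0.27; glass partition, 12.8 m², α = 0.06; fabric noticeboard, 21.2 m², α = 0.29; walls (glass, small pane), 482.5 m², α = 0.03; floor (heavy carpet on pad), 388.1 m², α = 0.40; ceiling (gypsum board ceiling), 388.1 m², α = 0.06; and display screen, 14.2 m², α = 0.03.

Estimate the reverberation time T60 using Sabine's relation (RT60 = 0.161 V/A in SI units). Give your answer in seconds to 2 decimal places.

2.11 seconds

Equivalent absorption area: A = 5.1·0.27 + 12.8·0.06 + 21.2·0.29 + 482.5·0.03 + 388.1·0.40 + 388.1·0.06 + 14.2·0.03 = 201.720 m².
Volume V = 19.8 × 19.6 × 6.8 = 2638.944 m³.
Sabine: RT60 = 0.161 × 2638.944 / 201.720 = 2.11 s.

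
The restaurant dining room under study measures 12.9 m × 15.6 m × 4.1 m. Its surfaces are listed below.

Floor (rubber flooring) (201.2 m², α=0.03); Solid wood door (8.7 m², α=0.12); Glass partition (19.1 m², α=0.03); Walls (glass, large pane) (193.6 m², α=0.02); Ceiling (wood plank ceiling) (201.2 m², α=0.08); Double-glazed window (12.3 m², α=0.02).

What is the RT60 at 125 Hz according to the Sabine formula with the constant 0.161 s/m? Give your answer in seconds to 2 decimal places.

4.77 s

A = Σ Sᵢαᵢ = 201.2×0.03 + 8.7×0.12 + 19.1×0.03 + 193.6×0.02 + 201.2×0.08 + 12.3×0.02 = 27.867 sabins.
Volume V = 12.9 × 15.6 × 4.1 = 825.084 m³.
Sabine: RT60 = 0.161 × 825.084 / 27.867 = 4.77 s.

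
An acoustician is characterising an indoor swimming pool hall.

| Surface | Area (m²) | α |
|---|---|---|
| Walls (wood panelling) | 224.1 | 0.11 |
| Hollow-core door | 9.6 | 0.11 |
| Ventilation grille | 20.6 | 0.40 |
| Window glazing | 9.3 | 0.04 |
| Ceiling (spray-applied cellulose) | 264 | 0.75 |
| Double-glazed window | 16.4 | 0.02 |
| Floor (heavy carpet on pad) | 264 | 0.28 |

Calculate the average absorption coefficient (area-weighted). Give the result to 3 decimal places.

Total surface area S = 808.0 m².
A = 224.1*0.11 + 9.6*0.11 + 20.6*0.40 + 9.3*0.04 + 264*0.75 + 16.4*0.02 + 264*0.28 = 306.567 sabins.
ᾱ = 306.567 / 808.0 = 0.379.

0.379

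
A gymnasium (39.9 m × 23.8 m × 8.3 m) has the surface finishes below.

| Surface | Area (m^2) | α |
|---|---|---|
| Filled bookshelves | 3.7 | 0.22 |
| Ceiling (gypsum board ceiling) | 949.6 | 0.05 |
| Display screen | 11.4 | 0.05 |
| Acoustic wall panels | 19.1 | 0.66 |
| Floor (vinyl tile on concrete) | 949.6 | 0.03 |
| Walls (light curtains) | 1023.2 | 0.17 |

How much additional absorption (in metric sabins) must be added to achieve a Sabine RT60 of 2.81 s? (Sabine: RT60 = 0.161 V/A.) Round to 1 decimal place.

Total absorption A₁ = 3.7×0.22 + 949.6×0.05 + 11.4×0.05 + 19.1×0.66 + 949.6×0.03 + 1023.2×0.17
  = 0.814 + 47.480 + 0.570 + 12.606 + 28.488 + 173.944 = 263.902 m^2 sabins.
Target A₂ = 0.161·7881.846/2.81 = 451.593 sabins (V = 7881.846 m³).
ΔA = A₂ − A₁ = 451.593 − 263.902 = 187.7 sabins.

187.7 sabins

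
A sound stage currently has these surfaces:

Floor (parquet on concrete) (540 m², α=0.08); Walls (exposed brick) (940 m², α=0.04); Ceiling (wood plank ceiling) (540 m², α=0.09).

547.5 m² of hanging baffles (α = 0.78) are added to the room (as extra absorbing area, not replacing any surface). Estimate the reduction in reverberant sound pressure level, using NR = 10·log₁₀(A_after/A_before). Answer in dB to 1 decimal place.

6.3 dB

A_before = Σ Sᵢαᵢ = 540·0.08 + 940·0.04 + 540·0.09 = 129.400 sabins.
Added absorption = 547.5 × 0.78 = 427.050 sabins.
A_after = 129.400 + 427.050 = 556.450 sabins.
NR = 10·log₁₀(556.450/129.400) = 6.3 dB.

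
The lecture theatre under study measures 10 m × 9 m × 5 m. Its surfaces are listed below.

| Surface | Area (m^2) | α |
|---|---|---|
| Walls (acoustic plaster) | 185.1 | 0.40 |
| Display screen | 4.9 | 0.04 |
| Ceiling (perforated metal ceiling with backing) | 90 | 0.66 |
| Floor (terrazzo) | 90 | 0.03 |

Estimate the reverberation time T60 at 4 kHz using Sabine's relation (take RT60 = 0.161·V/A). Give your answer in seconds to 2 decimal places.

0.53 seconds

Total absorption A = 185.1·0.40 + 4.9·0.04 + 90·0.66 + 90·0.03
  = 74.040 + 0.196 + 59.400 + 2.700 = 136.336 m^2 sabins.
V = 10·9·5 = 450 m³.
RT60 = 0.161 · V / A = 0.161 × 450 / 136.336 = 0.53 s.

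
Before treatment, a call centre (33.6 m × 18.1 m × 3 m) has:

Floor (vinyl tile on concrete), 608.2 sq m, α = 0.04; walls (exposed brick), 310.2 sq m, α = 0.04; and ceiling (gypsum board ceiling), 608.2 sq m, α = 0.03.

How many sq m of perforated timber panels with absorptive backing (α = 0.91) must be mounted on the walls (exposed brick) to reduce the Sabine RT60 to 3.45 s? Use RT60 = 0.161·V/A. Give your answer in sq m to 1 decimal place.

Equivalent absorption area: A₁ = 608.2·0.04 + 310.2·0.04 + 608.2·0.03 = 54.982 sq m.
Required A₂ = 0.161·1824.48/3.45 = 85.142 sabins.
Absorption to add: 85.142 − 54.982 = 30.160 sabins.
Net gain per sq m: Δα = 0.91 − 0.04 = 0.87.
Panel area = 30.160 / 0.87 = 34.7 sq m.

34.7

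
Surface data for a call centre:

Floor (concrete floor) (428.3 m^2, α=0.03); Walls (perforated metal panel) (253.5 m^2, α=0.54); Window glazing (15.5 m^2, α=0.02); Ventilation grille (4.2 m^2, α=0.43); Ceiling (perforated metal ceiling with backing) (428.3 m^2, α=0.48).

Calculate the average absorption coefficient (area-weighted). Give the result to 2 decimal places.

0.32

S = Σ Sᵢ = 428.3 + 253.5 + 15.5 + 4.2 + 428.3 = 1129.8 m^2.
Σ(Sᵢαᵢ) = 428.3*0.03 + 253.5*0.54 + 15.5*0.02 + 4.2*0.43 + 428.3*0.48 = 357.439.
ᾱ = 357.439 / 1129.8 = 0.32.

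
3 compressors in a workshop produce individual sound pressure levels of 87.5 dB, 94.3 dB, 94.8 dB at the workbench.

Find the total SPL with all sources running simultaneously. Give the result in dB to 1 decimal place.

Σ 10^(Lᵢ/10) = 6.274e+09.
Back to dB: 10·log₁₀ Σ = 98.0 dB.

98.0 dB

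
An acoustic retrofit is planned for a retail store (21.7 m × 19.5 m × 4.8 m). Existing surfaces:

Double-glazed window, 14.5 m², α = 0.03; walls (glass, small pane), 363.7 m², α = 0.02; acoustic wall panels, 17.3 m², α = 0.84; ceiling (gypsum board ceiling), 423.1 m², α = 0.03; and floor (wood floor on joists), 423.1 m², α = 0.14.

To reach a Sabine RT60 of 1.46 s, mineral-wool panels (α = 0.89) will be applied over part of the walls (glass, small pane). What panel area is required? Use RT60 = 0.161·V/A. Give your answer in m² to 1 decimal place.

149.2

A₁ = Σ Sᵢαᵢ = 14.5*0.03 + 363.7*0.02 + 17.3*0.84 + 423.1*0.03 + 423.1*0.14 = 94.168 sabins.
Required A₂ = 0.161·2031.12/1.46 = 223.980 sabins.
ΔA needed = 223.980 − 94.168 = 129.812 sabins.
Net gain per m²: Δα = 0.89 − 0.02 = 0.87.
Panel area = 129.812 / 0.87 = 149.2 m².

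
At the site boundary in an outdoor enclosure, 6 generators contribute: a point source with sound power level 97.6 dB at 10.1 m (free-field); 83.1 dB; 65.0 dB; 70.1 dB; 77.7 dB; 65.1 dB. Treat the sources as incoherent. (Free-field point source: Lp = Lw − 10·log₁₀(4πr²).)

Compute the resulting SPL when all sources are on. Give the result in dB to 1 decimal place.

84.5 dB

Source at 10.1 m: Lp = 97.6 − 10·log₁₀(4π·10.1²) = 97.6 − 10·log₁₀(1281.895) = 66.5 dB.
Sum in the linear (power) domain: Σ 10^(Lᵢ/10) = 10^(66.5/10) + 10^(83.1/10) + 10^(65.0/10) + 10^(70.1/10) + 10^(77.7/10) + 10^(65.1/10) = 2.842e+08.
Combined level = 10 log₁₀(2.842e+08) = 84.5 dB.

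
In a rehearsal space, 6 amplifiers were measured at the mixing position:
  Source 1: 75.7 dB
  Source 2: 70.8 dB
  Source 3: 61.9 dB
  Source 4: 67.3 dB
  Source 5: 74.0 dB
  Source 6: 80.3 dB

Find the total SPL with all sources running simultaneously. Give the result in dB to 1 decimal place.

82.8 dB

Converting to relative power and adding: 10^(75.7/10) + 10^(70.8/10) + 10^(61.9/10) + 10^(67.3/10) + 10^(74.0/10) + 10^(80.3/10) = 1.884e+08.
Combined level = 10 log₁₀(1.884e+08) = 82.8 dB.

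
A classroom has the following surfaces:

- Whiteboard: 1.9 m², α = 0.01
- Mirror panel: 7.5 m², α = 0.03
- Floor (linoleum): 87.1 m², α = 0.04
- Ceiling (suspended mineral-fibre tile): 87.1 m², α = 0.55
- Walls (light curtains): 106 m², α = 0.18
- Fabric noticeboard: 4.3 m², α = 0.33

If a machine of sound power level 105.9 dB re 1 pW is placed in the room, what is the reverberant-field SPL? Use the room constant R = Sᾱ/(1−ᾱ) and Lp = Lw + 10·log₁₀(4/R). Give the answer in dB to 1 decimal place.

Σ(Sᵢαᵢ) = 1.9·0.01 + 7.5·0.03 + 87.1·0.04 + 87.1·0.55 + 106·0.18 + 4.3·0.33 = 72.132; total area S = 293.9 m².
ᾱ = 72.132/293.9 = 0.2454; R = Sᾱ/(1−ᾱ) = 72.132/(1−0.2454) = 95.590 m².
Lp = 105.9 + 10·log₁₀(4/95.590) = 105.9 + (-13.78) = 92.1 dB.

92.1 dB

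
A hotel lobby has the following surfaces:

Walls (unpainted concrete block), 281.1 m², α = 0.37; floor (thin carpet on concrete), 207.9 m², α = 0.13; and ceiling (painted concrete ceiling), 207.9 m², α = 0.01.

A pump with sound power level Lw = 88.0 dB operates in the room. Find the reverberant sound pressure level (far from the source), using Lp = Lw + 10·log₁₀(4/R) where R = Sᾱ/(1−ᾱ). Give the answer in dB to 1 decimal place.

Σ(Sᵢαᵢ) = 281.1·0.37 + 207.9·0.13 + 207.9·0.01 = 133.113; total area S = 696.9 m².
ᾱ = 133.113/696.9 = 0.1910; R = Sᾱ/(1−ᾱ) = 133.113/(1−0.1910) = 164.540 m².
Lp = 88.0 + 10·log₁₀(4/164.540) = 88.0 + (-16.14) = 71.9 dB.

71.9 dB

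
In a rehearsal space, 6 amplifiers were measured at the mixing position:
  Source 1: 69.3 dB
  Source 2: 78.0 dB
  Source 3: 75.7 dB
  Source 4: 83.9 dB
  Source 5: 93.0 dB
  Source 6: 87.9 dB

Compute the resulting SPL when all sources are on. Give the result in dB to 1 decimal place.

94.7 dB

Σ 10^(Lᵢ/10) = 2.966e+09.
L_total = 10·log₁₀(2.966e+09) = 94.7 dB.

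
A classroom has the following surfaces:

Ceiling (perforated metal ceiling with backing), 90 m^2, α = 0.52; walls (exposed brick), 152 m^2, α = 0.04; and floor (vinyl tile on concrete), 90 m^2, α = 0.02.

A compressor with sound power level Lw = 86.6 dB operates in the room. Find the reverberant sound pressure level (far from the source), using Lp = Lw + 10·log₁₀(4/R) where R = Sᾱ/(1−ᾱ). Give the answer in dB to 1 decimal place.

74.5 dB

A = 54.680 sabins; S = 332.0 m^2.
ᾱ = 54.680/332.0 = 0.1647; R = Sᾱ/(1−ᾱ) = 54.680/(1−0.1647) = 65.462 m^2.
Lp = 86.6 + 10·log₁₀(4/65.462) = 86.6 + (-12.14) = 74.5 dB.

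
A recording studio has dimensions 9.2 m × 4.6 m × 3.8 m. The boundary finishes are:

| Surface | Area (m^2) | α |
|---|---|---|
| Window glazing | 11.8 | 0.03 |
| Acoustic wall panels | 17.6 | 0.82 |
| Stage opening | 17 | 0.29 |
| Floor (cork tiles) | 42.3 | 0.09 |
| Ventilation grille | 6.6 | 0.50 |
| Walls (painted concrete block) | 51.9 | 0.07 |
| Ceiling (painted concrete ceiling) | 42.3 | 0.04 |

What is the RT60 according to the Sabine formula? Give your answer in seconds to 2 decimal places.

0.81 sec

A = Σ Sᵢαᵢ = 11.8×0.03 + 17.6×0.82 + 17×0.29 + 42.3×0.09 + 6.6×0.50 + 51.9×0.07 + 42.3×0.04 = 32.148 sabins.
Room volume: 160.816 m³.
Sabine: RT60 = 0.161 × 160.816 / 32.148 = 0.81 s.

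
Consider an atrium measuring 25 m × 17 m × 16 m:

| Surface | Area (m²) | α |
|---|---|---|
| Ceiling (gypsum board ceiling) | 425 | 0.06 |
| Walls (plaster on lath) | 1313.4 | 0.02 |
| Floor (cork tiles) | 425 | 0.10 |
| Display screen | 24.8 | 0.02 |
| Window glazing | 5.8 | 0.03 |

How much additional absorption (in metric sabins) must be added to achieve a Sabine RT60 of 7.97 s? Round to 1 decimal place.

A₁ = Σ Sᵢαᵢ = 425*0.06 + 1313.4*0.02 + 425*0.10 + 24.8*0.02 + 5.8*0.03 = 94.938 sabins.
For T = 7.97 s, need A₂ = 0.161·V/T = 0.161·6800/7.97 = 137.365 sabins.
Shortfall: 137.365 − 94.938 = 42.4 sabins.

42.4 sabins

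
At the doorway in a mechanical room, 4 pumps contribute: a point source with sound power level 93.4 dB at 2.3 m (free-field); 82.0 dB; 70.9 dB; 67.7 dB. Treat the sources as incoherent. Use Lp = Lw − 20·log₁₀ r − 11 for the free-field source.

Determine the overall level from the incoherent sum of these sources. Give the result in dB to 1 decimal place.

Source at 2.3 m: Lp = 93.4 − 20·log₁₀(2.3) − 11 = 75.2 dB.
Σ 10^(Lᵢ/10) = 2.098e+08.
Back to dB: 10·log₁₀ Σ = 83.2 dB.

83.2 dB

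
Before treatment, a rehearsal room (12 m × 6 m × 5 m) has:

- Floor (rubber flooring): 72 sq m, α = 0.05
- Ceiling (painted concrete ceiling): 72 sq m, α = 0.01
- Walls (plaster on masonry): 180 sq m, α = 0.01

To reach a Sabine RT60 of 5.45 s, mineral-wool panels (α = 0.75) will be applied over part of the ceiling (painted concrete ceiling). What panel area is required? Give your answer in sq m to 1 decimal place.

6.1

Total absorption A₁ = 72*0.05 + 72*0.01 + 180*0.01
  = 3.600 + 0.720 + 1.800 = 6.120 sq m sabins.
V = 360 m³. Target absorption A₂ = 0.161 × 360 / 5.45 = 10.635 sabins.
Absorption to add: 10.635 − 6.120 = 4.515 sabins.
Net gain per sq m: Δα = 0.75 − 0.01 = 0.74.
Area = ΔA/Δα = 4.515/0.74 = 6.1 sq m.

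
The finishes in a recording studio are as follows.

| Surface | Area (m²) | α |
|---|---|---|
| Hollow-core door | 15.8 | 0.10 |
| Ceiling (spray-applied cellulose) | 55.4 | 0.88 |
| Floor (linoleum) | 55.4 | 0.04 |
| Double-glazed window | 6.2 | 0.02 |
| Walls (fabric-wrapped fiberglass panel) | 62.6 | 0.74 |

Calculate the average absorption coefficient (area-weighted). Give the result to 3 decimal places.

0.507

Total surface area S = 195.4 m².
Σ(Sᵢαᵢ) = 15.8×0.10 + 55.4×0.88 + 55.4×0.04 + 6.2×0.02 + 62.6×0.74 = 98.996.
ᾱ = A/S = 0.507.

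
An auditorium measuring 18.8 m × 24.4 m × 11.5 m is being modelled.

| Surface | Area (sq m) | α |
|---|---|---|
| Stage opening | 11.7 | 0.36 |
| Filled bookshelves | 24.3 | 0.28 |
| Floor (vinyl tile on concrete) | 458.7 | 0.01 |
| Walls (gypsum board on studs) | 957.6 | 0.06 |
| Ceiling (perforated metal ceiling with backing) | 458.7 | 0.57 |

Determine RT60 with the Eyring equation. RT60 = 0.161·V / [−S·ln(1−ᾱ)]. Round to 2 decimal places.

Total surface area S = 11.7 + 24.3 + 458.7 + 957.6 + 458.7 = 1911.0 sq m.
Absorption A = 11.7·0.36 + 24.3·0.28 + 458.7·0.01 + 957.6·0.06 + 458.7·0.57 = 334.518 sabins.
Mean coefficient ᾱ = A/S = 0.1750.
−S·ln(1−ᾱ) = −1911.0 × ln(1 − 0.1750) = 367.623.
V = 18.8 × 24.4 × 11.5 = 5275.28 m³.
T = 0.161·V/[−S·ln(1−ᾱ)] = 0.161·5275.28/367.623 = 2.31 s.

2.31 s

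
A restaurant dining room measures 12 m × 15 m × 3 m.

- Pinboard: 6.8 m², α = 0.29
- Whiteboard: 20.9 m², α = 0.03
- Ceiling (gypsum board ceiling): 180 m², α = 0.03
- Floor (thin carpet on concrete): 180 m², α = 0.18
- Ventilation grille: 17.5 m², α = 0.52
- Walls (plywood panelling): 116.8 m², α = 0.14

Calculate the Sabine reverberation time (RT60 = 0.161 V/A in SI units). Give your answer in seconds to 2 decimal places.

Equivalent absorption area: A = 6.8·0.29 + 20.9·0.03 + 180·0.03 + 180·0.18 + 17.5·0.52 + 116.8·0.14 = 65.851 m².
Room volume: 540 m³.
T = 0.161 V/A = 0.161·540/65.851 = 1.32 s.

1.32 sec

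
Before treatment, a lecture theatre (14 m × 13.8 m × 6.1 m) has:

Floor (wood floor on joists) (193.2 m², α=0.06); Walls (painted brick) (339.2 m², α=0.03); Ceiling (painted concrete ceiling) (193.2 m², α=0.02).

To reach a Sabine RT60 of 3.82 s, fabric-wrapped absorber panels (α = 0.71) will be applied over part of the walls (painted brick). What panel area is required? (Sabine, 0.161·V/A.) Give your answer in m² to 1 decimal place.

35.4

Total absorption A₁ = 193.2×0.06 + 339.2×0.03 + 193.2×0.02
  = 11.592 + 10.176 + 3.864 = 25.632 m² sabins.
V = 1178.52 m³. Target absorption A₂ = 0.161 × 1178.52 / 3.82 = 49.671 sabins.
Absorption to add: 49.671 − 25.632 = 24.039 sabins.
Net gain per m²: Δα = 0.71 − 0.03 = 0.68.
Panel area = 24.039 / 0.68 = 35.4 m².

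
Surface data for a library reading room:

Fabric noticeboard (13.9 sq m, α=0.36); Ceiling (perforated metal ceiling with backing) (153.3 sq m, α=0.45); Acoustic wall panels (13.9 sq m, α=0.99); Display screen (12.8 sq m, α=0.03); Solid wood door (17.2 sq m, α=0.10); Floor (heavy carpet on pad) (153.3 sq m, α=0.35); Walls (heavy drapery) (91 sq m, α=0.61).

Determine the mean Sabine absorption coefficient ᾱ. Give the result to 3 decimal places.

Total surface area S = 455.4 sq m.
A = 13.9·0.36 + 153.3·0.45 + 13.9·0.99 + 12.8·0.03 + 17.2·0.10 + 153.3·0.35 + 91·0.61 = 199.019 sabins.
ᾱ = 199.019 / 455.4 = 0.437.

0.437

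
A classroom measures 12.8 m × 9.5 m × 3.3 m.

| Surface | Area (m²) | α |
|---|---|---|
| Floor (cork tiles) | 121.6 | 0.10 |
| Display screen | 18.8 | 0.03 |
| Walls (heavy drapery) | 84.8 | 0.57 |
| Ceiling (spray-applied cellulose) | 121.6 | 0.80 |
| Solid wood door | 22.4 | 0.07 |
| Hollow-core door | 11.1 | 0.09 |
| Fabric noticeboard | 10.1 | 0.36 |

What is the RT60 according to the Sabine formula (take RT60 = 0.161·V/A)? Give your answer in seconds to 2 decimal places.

Total absorption A = 121.6×0.10 + 18.8×0.03 + 84.8×0.57 + 121.6×0.80 + 22.4×0.07 + 11.1×0.09 + 10.1×0.36
  = 12.160 + 0.564 + 48.336 + 97.280 + 1.568 + 0.999 + 3.636 = 164.543 m² sabins.
Volume V = 12.8 × 9.5 × 3.3 = 401.28 m³.
Sabine: RT60 = 0.161 × 401.28 / 164.543 = 0.39 s.

0.39 seconds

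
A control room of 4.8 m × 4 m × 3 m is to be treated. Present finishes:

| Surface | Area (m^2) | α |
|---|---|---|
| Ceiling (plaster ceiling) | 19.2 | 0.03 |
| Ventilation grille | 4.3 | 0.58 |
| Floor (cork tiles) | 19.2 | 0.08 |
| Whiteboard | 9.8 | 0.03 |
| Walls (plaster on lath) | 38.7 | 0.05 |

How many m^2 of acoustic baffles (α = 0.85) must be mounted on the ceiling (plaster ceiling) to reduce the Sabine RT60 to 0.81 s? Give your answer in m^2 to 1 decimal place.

5.6

Total absorption A₁ = 19.2·0.03 + 4.3·0.58 + 19.2·0.08 + 9.8·0.03 + 38.7·0.05
  = 0.576 + 2.494 + 1.536 + 0.294 + 1.935 = 6.835 m^2 sabins.
Required A₂ = 0.161·57.6/0.81 = 11.449 sabins.
ΔA needed = 11.449 − 6.835 = 4.614 sabins.
Net gain per m^2: Δα = 0.85 − 0.03 = 0.82.
Panel area = 4.614 / 0.82 = 5.6 m^2.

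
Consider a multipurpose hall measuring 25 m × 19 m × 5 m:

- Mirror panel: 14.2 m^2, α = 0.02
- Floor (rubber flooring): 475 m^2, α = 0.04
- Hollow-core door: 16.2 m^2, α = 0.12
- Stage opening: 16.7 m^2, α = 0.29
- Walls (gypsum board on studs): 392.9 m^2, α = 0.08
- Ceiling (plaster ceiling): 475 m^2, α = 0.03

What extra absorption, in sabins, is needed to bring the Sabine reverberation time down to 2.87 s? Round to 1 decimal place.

Total absorption A₁ = 14.2·0.02 + 475·0.04 + 16.2·0.12 + 16.7·0.29 + 392.9·0.08 + 475·0.03
  = 0.284 + 19.000 + 1.944 + 4.843 + 31.432 + 14.250 = 71.753 m^2 sabins.
For T = 2.87 s, need A₂ = 0.161·V/T = 0.161·2375/2.87 = 133.232 sabins.
Shortfall: 133.232 − 71.753 = 61.5 sabins.

61.5 sabins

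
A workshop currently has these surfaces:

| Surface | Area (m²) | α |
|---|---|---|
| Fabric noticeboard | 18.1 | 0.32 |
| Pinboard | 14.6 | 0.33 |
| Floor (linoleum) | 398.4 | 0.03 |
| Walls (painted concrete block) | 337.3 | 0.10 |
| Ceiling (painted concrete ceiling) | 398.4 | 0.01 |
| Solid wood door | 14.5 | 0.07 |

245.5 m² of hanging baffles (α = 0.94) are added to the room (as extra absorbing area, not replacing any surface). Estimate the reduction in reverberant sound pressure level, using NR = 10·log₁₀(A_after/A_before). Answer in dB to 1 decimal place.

6.8 dB

Total absorption A_before = 18.1·0.32 + 14.6·0.33 + 398.4·0.03 + 337.3·0.10 + 398.4·0.01 + 14.5·0.07
  = 5.792 + 4.818 + 11.952 + 33.730 + 3.984 + 1.015 = 61.291 m² sabins.
Added absorption = 245.5 × 0.94 = 230.770 sabins.
A_after = 61.291 + 230.770 = 292.061 sabins.
Reduction = 10 log₁₀(A_after/A_before) = 10 log₁₀(4.7652) = 6.8 dB.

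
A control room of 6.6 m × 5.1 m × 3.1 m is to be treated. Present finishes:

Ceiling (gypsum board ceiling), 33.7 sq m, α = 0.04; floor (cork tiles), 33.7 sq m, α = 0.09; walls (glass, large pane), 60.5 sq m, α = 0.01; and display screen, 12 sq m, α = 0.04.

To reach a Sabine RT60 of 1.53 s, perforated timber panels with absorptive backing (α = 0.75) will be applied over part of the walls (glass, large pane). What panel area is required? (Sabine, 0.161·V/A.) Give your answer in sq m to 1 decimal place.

7.5

Equivalent absorption area: A₁ = 33.7*0.04 + 33.7*0.09 + 60.5*0.01 + 12*0.04 = 5.466 sq m.
V = 104.346 m³. Target absorption A₂ = 0.161 × 104.346 / 1.53 = 10.980 sabins.
ΔA needed = 10.980 − 5.466 = 5.514 sabins.
Each sq m of panel replacing the walls (glass, large pane) adds (0.75 − 0.01) = 0.74 sabins.
Panel area = 5.514 / 0.74 = 7.5 sq m.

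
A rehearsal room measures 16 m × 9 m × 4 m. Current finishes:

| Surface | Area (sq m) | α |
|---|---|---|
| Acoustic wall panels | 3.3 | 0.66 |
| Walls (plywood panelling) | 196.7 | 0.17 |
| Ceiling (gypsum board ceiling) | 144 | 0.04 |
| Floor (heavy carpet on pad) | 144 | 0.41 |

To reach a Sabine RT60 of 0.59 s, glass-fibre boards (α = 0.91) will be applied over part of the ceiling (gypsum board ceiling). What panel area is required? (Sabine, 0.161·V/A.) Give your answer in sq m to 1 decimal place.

65.2

Summing Sᵢαᵢ: 2.178 + 33.439 + 5.760 + 59.040 → A₁ = 100.417 sabins.
Required A₂ = 0.161·576/0.59 = 157.180 sabins.
ΔA needed = 157.180 − 100.417 = 56.763 sabins.
Net gain per sq m: Δα = 0.91 − 0.04 = 0.87.
Area = ΔA/Δα = 56.763/0.87 = 65.2 sq m.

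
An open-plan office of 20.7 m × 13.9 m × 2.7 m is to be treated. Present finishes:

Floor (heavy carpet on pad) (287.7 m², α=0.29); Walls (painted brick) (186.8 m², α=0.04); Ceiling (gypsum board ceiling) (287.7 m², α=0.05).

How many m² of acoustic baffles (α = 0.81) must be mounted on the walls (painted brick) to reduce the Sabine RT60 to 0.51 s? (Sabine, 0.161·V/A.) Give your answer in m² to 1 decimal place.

Total absorption A₁ = 287.7×0.29 + 186.8×0.04 + 287.7×0.05
  = 83.433 + 7.472 + 14.385 = 105.290 m² sabins.
V = 776.871 m³. Target absorption A₂ = 0.161 × 776.871 / 0.51 = 245.248 sabins.
Absorption to add: 245.248 − 105.290 = 139.958 sabins.
Net gain per m²: Δα = 0.81 − 0.04 = 0.77.
Area = ΔA/Δα = 139.958/0.77 = 181.8 m².

181.8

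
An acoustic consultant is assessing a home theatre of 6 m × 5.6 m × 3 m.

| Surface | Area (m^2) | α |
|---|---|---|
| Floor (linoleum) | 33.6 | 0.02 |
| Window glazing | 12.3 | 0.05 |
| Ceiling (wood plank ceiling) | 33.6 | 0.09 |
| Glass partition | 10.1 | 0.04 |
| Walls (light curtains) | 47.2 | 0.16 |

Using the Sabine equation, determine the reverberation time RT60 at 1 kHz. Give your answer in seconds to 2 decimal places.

Total absorption A = 33.6×0.02 + 12.3×0.05 + 33.6×0.09 + 10.1×0.04 + 47.2×0.16
  = 0.672 + 0.615 + 3.024 + 0.404 + 7.552 = 12.267 m^2 sabins.
Volume V = 6 × 5.6 × 3 = 100.8 m³.
Sabine: RT60 = 0.161 × 100.8 / 12.267 = 1.32 s.

1.32 s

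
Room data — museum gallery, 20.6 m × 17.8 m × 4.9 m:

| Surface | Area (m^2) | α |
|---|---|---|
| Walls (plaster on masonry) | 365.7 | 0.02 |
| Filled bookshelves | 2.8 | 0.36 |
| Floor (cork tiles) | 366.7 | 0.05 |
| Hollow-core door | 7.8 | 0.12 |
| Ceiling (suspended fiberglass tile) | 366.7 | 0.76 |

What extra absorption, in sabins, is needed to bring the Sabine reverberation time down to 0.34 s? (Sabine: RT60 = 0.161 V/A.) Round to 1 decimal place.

544.5 sabins

A₁ = Σ Sᵢαᵢ = 365.7·0.02 + 2.8·0.36 + 366.7·0.05 + 7.8·0.12 + 366.7·0.76 = 306.285 sabins.
V = 1796.732 m³. Required absorption A₂ = 0.161 × 1796.732 / 0.34 = 850.805 sabins.
Additional absorption ΔA = 850.805 − 306.285 = 544.5 sabins.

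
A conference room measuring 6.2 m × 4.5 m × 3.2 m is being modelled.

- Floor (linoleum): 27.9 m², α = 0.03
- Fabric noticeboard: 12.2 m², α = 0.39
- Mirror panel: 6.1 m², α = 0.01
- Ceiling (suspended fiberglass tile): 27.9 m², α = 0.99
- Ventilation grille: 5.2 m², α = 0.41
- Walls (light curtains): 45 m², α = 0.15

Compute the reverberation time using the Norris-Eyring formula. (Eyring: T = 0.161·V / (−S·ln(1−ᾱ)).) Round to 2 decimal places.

0.28 seconds

Total surface area S = 27.9 + 12.2 + 6.1 + 27.9 + 5.2 + 45 = 124.3 m².
Absorption A = 27.9×0.03 + 12.2×0.39 + 6.1×0.01 + 27.9×0.99 + 5.2×0.41 + 45×0.15 = 42.159 sabins.
ᾱ = 42.159 / 124.3 = 0.3392.
Eyring denominator: −S ln(1−ᾱ) = 51.498.
V = 6.2 × 4.5 × 3.2 = 89.28 m³.
RT60 = 0.161 × 89.28 / 51.498 = 0.28 s.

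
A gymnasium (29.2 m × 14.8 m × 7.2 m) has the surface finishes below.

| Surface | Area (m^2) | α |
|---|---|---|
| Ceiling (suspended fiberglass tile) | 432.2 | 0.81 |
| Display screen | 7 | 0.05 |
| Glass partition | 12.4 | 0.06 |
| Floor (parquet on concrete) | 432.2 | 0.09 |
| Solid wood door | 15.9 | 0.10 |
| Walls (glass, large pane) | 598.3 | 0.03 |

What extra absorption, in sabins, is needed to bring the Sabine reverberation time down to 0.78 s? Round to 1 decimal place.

A₁ = Σ Sᵢαᵢ = 432.2*0.81 + 7*0.05 + 12.4*0.06 + 432.2*0.09 + 15.9*0.10 + 598.3*0.03 = 409.613 sabins.
For T = 0.78 s, need A₂ = 0.161·V/T = 0.161·3111.552/0.78 = 642.256 sabins.
ΔA = A₂ − A₁ = 642.256 − 409.613 = 232.6 sabins.

232.6 sabins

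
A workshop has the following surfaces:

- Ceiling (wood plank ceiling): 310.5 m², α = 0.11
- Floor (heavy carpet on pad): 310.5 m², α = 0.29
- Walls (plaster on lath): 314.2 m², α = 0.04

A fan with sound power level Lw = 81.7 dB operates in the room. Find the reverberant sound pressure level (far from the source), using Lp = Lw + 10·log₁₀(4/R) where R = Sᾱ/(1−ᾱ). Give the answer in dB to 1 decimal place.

65.7 dB

Σ(Sᵢαᵢ) = 310.5·0.11 + 310.5·0.29 + 314.2·0.04 = 136.768; total area S = 935.2 m².
ᾱ = 136.768/935.2 = 0.1462; R = Sᾱ/(1−ᾱ) = 136.768/(1−0.1462) = 160.187 m².
Lp = 81.7 + 10·log₁₀(4/160.187) = 81.7 + (-16.03) = 65.7 dB.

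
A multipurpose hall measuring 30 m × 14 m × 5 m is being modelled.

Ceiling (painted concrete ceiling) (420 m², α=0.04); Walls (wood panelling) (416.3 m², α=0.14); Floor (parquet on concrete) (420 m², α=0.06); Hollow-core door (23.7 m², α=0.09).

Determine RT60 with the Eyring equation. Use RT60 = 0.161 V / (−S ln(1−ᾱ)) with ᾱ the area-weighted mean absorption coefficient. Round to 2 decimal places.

Total surface area S = 420 + 416.3 + 420 + 23.7 = 1280.0 m².
Σ(Sᵢαᵢ) = 420·0.04 + 416.3·0.14 + 420·0.06 + 23.7·0.09 = 102.415.
ᾱ = 102.415 / 1280.0 = 0.0800.
Eyring denominator: −S ln(1−ᾱ) = 106.728.
V = 30 × 14 × 5 = 2100 m³.
RT60 = 0.161 × 2100 / 106.728 = 3.17 s.

3.17 s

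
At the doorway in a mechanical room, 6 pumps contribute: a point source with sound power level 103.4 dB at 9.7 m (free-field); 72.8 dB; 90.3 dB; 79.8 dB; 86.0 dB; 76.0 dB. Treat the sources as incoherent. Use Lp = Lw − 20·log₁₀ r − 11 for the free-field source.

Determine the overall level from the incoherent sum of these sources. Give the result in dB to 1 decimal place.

Source at 9.7 m: Lp = 103.4 − 20·log₁₀(9.7) − 11 = 72.7 dB.
Σ 10^(Lᵢ/10) = 1.643e+09.
L_total = 10·log₁₀(1.643e+09) = 92.2 dB.

92.2 dB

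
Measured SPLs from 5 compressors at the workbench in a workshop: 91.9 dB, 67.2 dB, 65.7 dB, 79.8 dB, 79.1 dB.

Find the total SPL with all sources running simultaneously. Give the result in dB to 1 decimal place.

Σ 10^(Lᵢ/10) = 1.735e+09.
Combined level = 10 log₁₀(1.735e+09) = 92.4 dB.

92.4 dB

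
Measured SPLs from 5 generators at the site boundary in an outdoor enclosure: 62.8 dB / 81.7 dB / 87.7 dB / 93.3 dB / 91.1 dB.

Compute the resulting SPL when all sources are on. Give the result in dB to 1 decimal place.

96.2 dB

Converting to relative power and adding: 10^(62.8/10) + 10^(81.7/10) + 10^(87.7/10) + 10^(93.3/10) + 10^(91.1/10) = 4.165e+09.
Combined level = 10 log₁₀(4.165e+09) = 96.2 dB.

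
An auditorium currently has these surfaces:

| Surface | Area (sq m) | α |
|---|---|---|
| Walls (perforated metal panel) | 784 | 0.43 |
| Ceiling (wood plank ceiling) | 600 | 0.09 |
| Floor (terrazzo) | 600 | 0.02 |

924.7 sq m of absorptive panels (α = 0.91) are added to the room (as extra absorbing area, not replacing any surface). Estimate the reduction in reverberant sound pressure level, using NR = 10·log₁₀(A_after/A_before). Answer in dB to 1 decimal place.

Equivalent absorption area: A_before = 784·0.43 + 600·0.09 + 600·0.02 = 403.120 sq m.
Added absorption = 924.7 × 0.91 = 841.477 sabins.
New total A_after = 1244.597 sabins.
Reduction = 10 log₁₀(A_after/A_before) = 10 log₁₀(3.0874) = 4.9 dB.

4.9 dB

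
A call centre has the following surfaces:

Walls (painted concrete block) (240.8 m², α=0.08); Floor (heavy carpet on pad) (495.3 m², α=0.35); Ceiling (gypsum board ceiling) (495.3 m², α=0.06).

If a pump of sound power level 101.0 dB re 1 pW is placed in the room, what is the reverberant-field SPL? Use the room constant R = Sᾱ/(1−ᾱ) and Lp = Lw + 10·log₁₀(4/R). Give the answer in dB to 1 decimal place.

82.7 dB

Σ(Sᵢαᵢ) = 240.8×0.08 + 495.3×0.35 + 495.3×0.06 = 222.337; total area S = 1231.4 m².
ᾱ = 0.1806, so room constant R = A/(1−ᾱ) = 271.341 m².
Lp = Lw + 10 log₁₀(4/R) = 101.0 -18.31 = 82.7 dB.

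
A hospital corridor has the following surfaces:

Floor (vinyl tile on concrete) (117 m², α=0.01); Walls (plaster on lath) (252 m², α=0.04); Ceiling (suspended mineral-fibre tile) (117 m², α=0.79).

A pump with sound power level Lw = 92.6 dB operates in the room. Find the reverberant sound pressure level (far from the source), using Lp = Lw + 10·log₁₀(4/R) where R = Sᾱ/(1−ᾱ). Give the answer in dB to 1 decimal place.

77.4 dB

A = 103.680 sabins; S = 486.0 m².
ᾱ = 0.2133, so room constant R = A/(1−ᾱ) = 131.791 m².
Lp = 92.6 + 10·log₁₀(4/131.791) = 92.6 + (-15.18) = 77.4 dB.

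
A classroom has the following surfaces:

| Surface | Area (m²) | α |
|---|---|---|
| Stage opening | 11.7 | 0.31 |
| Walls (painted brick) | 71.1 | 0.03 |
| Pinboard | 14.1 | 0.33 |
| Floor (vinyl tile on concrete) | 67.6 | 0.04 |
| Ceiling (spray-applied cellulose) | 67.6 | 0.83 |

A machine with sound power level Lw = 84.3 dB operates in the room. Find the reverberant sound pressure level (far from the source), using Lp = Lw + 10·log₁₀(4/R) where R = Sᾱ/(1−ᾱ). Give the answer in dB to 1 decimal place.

70.4 dB

Σ(Sᵢαᵢ) = 11.7×0.31 + 71.1×0.03 + 14.1×0.33 + 67.6×0.04 + 67.6×0.83 = 69.225; total area S = 232.1 m².
ᾱ = 0.2983, so room constant R = A/(1−ᾱ) = 98.653 m².
Lp = Lw + 10 log₁₀(4/R) = 84.3 -13.92 = 70.4 dB.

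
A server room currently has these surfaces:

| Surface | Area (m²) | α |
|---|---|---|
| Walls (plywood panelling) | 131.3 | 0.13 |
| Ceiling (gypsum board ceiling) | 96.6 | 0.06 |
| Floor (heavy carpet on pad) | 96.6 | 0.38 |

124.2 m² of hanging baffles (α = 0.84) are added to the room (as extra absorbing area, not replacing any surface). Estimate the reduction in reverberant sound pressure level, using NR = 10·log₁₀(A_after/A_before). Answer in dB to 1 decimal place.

4.4 dB

Equivalent absorption area: A_before = 131.3*0.13 + 96.6*0.06 + 96.6*0.38 = 59.573 m².
Treatment contributes 124.2·0.84 = 104.328 sabins.
A_after = 59.573 + 104.328 = 163.901 sabins.
NR = 10·log₁₀(163.901/59.573) = 4.4 dB.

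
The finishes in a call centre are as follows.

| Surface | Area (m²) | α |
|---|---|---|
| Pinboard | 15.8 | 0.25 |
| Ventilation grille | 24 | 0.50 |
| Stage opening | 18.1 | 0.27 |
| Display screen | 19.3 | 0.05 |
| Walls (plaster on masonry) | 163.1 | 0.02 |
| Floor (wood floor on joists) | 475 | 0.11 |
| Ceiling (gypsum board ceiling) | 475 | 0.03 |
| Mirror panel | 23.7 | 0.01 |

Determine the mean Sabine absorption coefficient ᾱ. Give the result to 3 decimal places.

Total surface area S = 1214.0 m².
A = 15.8×0.25 + 24×0.50 + 18.1×0.27 + 19.3×0.05 + 163.1×0.02 + 475×0.11 + 475×0.03 + 23.7×0.01 = 91.801 sabins.
ᾱ = 91.801 / 1214.0 = 0.076.

0.076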